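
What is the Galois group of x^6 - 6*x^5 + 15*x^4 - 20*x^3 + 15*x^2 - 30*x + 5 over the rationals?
The polynomial f is an irreducible sextic over Q, so G = Gal(f/Q) is one of the 16 transitive subgroups 6T1, ..., 6T16 of S_6. The discriminant of f is 746496000000 = 864000^2, a perfect square, so G is contained in A_6. The transitive groups of degree 6 contained in A_6 are: A_4 (6T4, order 12), S_4 (6T7, order 24), (C_3 x C_3) : C_4 (6T10, order 36), PSL(2,5) (6T12, order 60), A_6 (6T15, order 360). By Dedekind's theorem, for a prime p not dividing disc(f) the degrees of the irreducible factors of f mod p form the cycle type of an element of G. Factoring f modulo the 6 such primes p <= 23 (skipping 2, 3, 5, which divide the discriminant), each new pattern first appears at: mod 7: f = (x + 3)(x^5 + 5x^4 + x^2 + 5x + 4), pattern 5+1; mod 23: f = (x + 1)(x + 10)(x + 15)(x^3 + 14x^2 + 5x + 10), pattern 3+1+1+1. No other pattern occurs in this range, so the set of observed cycle types is {5+1, 3+1+1+1}. Among the candidates above, the only group containing elements of all these cycle types is A_6 (6T15) — each of A_4 (6T4), S_4 (6T7), (C_3 x C_3) : C_4 (6T10), PSL(2,5) (6T12) lacks at least one of them. Hence G = A_6 (6T15), of order 360.

6T15: A_6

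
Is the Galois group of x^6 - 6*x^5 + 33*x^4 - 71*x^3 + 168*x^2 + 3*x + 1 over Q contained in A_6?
The polynomial is irreducible of degree 6 over Q. Its discriminant is -401254544639403, which is not a perfect square. A Galois group lies in the alternating group exactly when the discriminant is a square in Q, so the Galois group (C_3 x S_3) is not contained in A_6.

No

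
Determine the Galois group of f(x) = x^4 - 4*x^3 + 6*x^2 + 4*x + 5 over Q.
The polynomial is an irreducible quartic over Q and its discriminant is 331776 = 576^2, a perfect square, so the Galois group is contained in A_4. The resolvent cubic y^3 - 6*y^2 - 36*y + 24 is irreducible over Q. An irreducible resolvent with square discriminant gives A_4.

A_4, the alternating group on 4 letters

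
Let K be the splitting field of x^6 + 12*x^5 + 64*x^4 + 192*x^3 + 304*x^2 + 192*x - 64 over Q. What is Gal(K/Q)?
A_4, A_4 acting on 6 points

The polynomial f is an irreducible sextic over Q, so G = Gal(f/Q) is one of the 16 transitive subgroups 6T1, ..., 6T16 of S_6. The discriminant of f is 164995463643136 = 12845056^2, a perfect square, so G is contained in A_6. The transitive groups of degree 6 contained in A_6 are: A_4 (6T4, order 12), S_4 (6T7, order 24), (C_3 x C_3) : C_4 (6T10, order 36), PSL(2,5) (6T12, order 60), A_6 (6T15, order 360). By Dedekind's theorem, for a prime p not dividing disc(f) the degrees of the irreducible factors of f mod p form the cycle type of an element of G. Factoring f modulo the 33 such primes p <= 149 (skipping 2, 7, which divide the discriminant), each new pattern first appears at: mod 3: f = (x^3 + 2x + 1)(x^3 + 2x + 2), pattern 3+3; mod 13: f = (x + 1)(x + 3)(x^2 + 4x + 2)(x^2 + 4x + 11), pattern 2+2+1+1. No other pattern occurs in this range, so the set of observed cycle types is {3+3, 2+2+1+1}. The candidates containing elements of all these cycle types are A_4 (6T4) of order 12, S_4 (6T7) of order 24, (C_3 x C_3) : C_4 (6T10) of order 36, PSL(2,5) (6T12) of order 60, A_6 (6T15) of order 360; the others are excluded. The observed types are precisely the cycle types that occur in A_4 (6T4) (apart from the identity). Each of the other remaining candidates has further cycle types, and by the Chebotarev density theorem the matching factorization patterns would occur for a proportion of primes equal to their share of the group: S_4 (6T7) additionally contains elements of type 4+2 (6 of its 24 elements, about 25% of primes); (C_3 x C_3) : C_4 (6T10) additionally contains elements of type 4+2, 3+1+1+1 (22 of its 36 elements, about 61% of primes); PSL(2,5) (6T12) additionally contains elements of type 5+1 (24 of its 60 elements, about 40% of primes); A_6 (6T15) additionally contains elements of type 5+1, 4+2, 3+1+1+1 (274 of its 360 elements, about 76% of primes). None of the 33 primes tested shows any such pattern (for each of these groups the chance of that is below 10^-4), which rules them out. Hence G = A_4 (6T4), of order 12.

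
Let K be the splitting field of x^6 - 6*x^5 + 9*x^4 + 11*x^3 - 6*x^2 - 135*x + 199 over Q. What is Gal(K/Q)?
C_6 (order 6)

The polynomial f is an irreducible sextic over Q, so G = Gal(f/Q) is one of the 16 transitive subgroups 6T1, ..., 6T16 of S_6. The discriminant of f is -16829675182323, which is not a perfect square, so G is not contained in A_6. The transitive groups of degree 6 not contained in A_6 are: C_6 (6T1, order 6), S_3 (6T2, order 6), D_6 (6T3, order 12), C_3 x S_3 (6T5, order 18), A_4 x C_2 (6T6, order 24), S_4 (6T8, order 24), S_3 x S_3 (6T9, order 36), S_4 x C_2 (6T11, order 48), (S_3 x S_3) : C_2 (6T13, order 72), PGL(2,5) (6T14, order 120), S_6 (6T16, order 720). By Dedekind's theorem, for a prime p not dividing disc(f) the degrees of the irreducible factors of f mod p form the cycle type of an element of G. Factoring f modulo the 37 such primes p <= 167 (skipping 3, 19, which divide the discriminant), each new pattern first appears at: mod 2: f = (x^6 + x^4 + x^3 + x + 1), pattern 6; mod 7: f = (x^3 + 4x^2 + x + 3)(x^3 + 4x^2 + 6x + 1), pattern 3+3; mod 17: f = (x^2 + 3x + 9)(x^2 + 11x + 16)(x^2 + 14x + 10), pattern 2+2+2; mod 37: f = (x + 1)(x + 8)(x + 14)(x + 23)(x + 25)(x + 34), pattern 1+1+1+1+1+1. No other pattern occurs in this range, so the set of observed cycle types is {6, 3+3, 2+2+2, 1+1+1+1+1+1}. The candidates containing elements of all these cycle types are C_6 (6T1) of order 6, D_6 (6T3) of order 12, C_3 x S_3 (6T5) of order 18, A_4 x C_2 (6T6) of order 24, S_3 x S_3 (6T9) of order 36, S_4 x C_2 (6T11) of order 48, (S_3 x S_3) : C_2 (6T13) of order 72, PGL(2,5) (6T14) of order 120, S_6 (6T16) of order 720; the others are excluded. The observed types are precisely the cycle types that occur in C_6 (6T1). Each of the other remaining candidates has further cycle types, and by the Chebotarev density theorem the matching factorization patterns would occur for a proportion of primes equal to their share of the group: D_6 (6T3) additionally contains elements of type 2+2+1+1 (3 of its 12 elements, about 25% of primes); C_3 x S_3 (6T5) additionally contains elements of type 3+1+1+1 (4 of its 18 elements, about 22% of primes); A_4 x C_2 (6T6) additionally contains elements of type 2+2+1+1, 2+1+1+1+1 (6 of its 24 elements, about 25% of primes); S_3 x S_3 (6T9) additionally contains elements of type 3+1+1+1, 2+2+1+1 (13 of its 36 elements, about 36% of primes); S_4 x C_2 (6T11) additionally contains elements of type 4+2, 4+1+1, 2+2+1+1, 2+1+1+1+1 (24 of its 48 elements, about 50% of primes); (S_3 x S_3) : C_2 (6T13) additionally contains elements of type 4+2, 3+2+1, 3+1+1+1, 2+2+1+1, 2+1+1+1+1 (49 of its 72 elements, about 68% of primes); PGL(2,5) (6T14) additionally contains elements of type 5+1, 4+1+1, 2+2+1+1 (69 of its 120 elements, about 58% of primes); S_6 (6T16) additionally contains elements of type 5+1, 4+2, 4+1+1, 3+2+1, 3+1+1+1, 2+2+1+1, 2+1+1+1+1 (544 of its 720 elements, about 76% of primes). None of the 37 primes tested shows any such pattern (for each of these groups the chance of that is below 10^-4), which rules them out. Hence G = C_6 (6T1), of order 6.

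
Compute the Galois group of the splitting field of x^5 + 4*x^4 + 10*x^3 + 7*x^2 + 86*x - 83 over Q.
The polynomial f is an irreducible quintic over Q, so G = Gal(f/Q) is a transitive subgroup of S_5: one of C_5 (5T1, order 5), D_5 (5T2, order 10), F_20 (5T3, order 20), A_5 (5T4, order 60) or S_5 (5T5, order 120). The discriminant of f is 2916392985025 = 1707745^2, a perfect square, so G is contained in A_5. The transitive groups of degree 5 contained in A_5 are: C_5 (5T1, order 5), D_5 (5T2, order 10), A_5 (5T4, order 60). By Dedekind's theorem, for a prime p not dividing disc(f) the degrees of the irreducible factors of f mod p form the cycle type of an element of G. Factoring f modulo the 23 such primes p <= 103 (skipping 5, 13, 43, 47, which divide the discriminant), each new pattern first appears at: mod 2: f = (x^5 + x^2 + 1), pattern 5; mod 11: f = (x + 2)(x^2 + 3x + 8)(x^2 + 10x + 1), pattern 2+2+1; mod 83: f = (x)(x + 29)(x + 36)(x + 37)(x + 68), pattern 1+1+1+1+1. No other pattern occurs in this range, so the set of observed cycle types is {5, 2+2+1, 1+1+1+1+1}. The candidates containing elements of all these cycle types are D_5 (5T2) of order 10, A_5 (5T4) of order 60; the others are excluded. The observed types are precisely the cycle types that occur in D_5 (5T2). Each of the other remaining candidates has further cycle types, and by the Chebotarev density theorem the matching factorization patterns would occur for a proportion of primes equal to their share of the group: A_5 (5T4) additionally contains elements of type 3+1+1 (20 of its 60 elements, about 33% of primes). None of the 23 primes tested shows any such pattern (for each of these groups the chance of that is below 10^-4), which rules them out. Hence G = D_5 (5T2), of order 10.

D_5, the dihedral group of order 10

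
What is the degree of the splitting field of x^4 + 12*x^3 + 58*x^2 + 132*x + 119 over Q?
4

The degree of the splitting field over Q equals the order of the Galois group, so first determine the group. The polynomial is an irreducible quartic over Q and its discriminant is 2048, which is not a perfect square, so the Galois group is not contained in A_4. The resolvent cubic y^3 - 58*y^2 + 1108*y - 6952 has exactly one rational root, so the Galois group is C_4 or D_4. The quartic becomes reducible over Q(sqrt(disc)), so the group is C_4. The Galois group C_4 (4T1) has order 4, so the splitting field has degree 4 over Q.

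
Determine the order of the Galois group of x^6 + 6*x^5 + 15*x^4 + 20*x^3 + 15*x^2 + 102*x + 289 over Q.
72

The degree of the splitting field over Q equals the order of the Galois group, so first determine the group. The polynomial f is an irreducible sextic over Q, so G = Gal(f/Q) is one of the 16 transitive subgroups 6T1, ..., 6T16 of S_6. The discriminant of f is -9727331052552192, which is not a perfect square, so G is not contained in A_6. The transitive groups of degree 6 not contained in A_6 are: C_6 (6T1, order 6), S_3 (6T2, order 6), D_6 (6T3, order 12), C_3 x S_3 (6T5, order 18), A_4 x C_2 (6T6, order 24), S_4 (6T8, order 24), S_3 x S_3 (6T9, order 36), S_4 x C_2 (6T11, order 48), (S_3 x S_3) : C_2 (6T13, order 72), PGL(2,5) (6T14, order 120), S_6 (6T16, order 720). By Dedekind's theorem, for a prime p not dividing disc(f) the degrees of the irreducible factors of f mod p form the cycle type of an element of G. Factoring f modulo the 27 such primes p <= 127 (skipping 2, 3, 17, 43, which divide the discriminant), each new pattern first appears at: mod 5: f = (x^6 + x^5 + 2x + 4), pattern 6; mod 7: f = (x + 6)(x^2 + x + 3)(x^3 + 6x^2 + 6x + 4), pattern 3+2+1; mod 11: f = (x^2 + 6x + 2)(x^4 + 2x^2 + 8x + 7), pattern 4+2; mod 13: f = (x + 8)(x + 11)(x^2 + 4x + 2)(x^2 + 9x + 6), pattern 2+2+1+1; mod 61: f = (x + 5)(x + 9)(x + 21)(x + 43)(x^2 + 50x + 5), pattern 2+1+1+1+1; mod 97: f = (x + 2)(x + 21)(x + 25)(x^3 + 55x^2 + 56x + 80), pattern 3+1+1+1; mod 113: f = (x^2 + 10x + 49)(x^2 + 17x + 78)(x^2 + 92x + 59), pattern 2+2+2; mod 127: f = (x^3 + 52x^2 + 17x + 110)(x^3 + 81x^2 + 104x + 110), pattern 3+3. No other pattern occurs in this range, so the set of observed cycle types is {6, 3+2+1, 4+2, 2+2+1+1, 2+1+1+1+1, 3+1+1+1, 2+2+2, 3+3}. The candidates containing elements of all these cycle types are (S_3 x S_3) : C_2 (6T13) of order 72, S_6 (6T16) of order 720; the others are excluded. The observed types are precisely the cycle types that occur in (S_3 x S_3) : C_2 (6T13) (apart from the identity). Each of the other remaining candidates has further cycle types, and by the Chebotarev density theorem the matching factorization patterns would occur for a proportion of primes equal to their share of the group: S_6 (6T16) additionally contains elements of type 5+1, 4+1+1 (234 of its 720 elements, about 32% of primes). None of the 27 primes tested shows any such pattern (for each of these groups the chance of that is below 10^-4), which rules them out. Hence G = (S_3 x S_3) : C_2 (6T13), of order 72. The Galois group (S_3 x S_3) : C_2 (6T13) has order 72, so the splitting field has degree 72 over Q.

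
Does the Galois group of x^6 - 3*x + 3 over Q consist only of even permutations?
No

The polynomial is irreducible of degree 6 over Q. Its discriminant is -9059283, which is not a perfect square. A Galois group lies in the alternating group exactly when the discriminant is a square in Q, so the Galois group ((S_3 x S_3) : C_2) is not contained in A_6.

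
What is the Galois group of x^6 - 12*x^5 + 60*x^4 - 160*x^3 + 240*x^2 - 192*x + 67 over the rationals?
The polynomial f is an irreducible sextic over Q, so G = Gal(f/Q) is one of the 16 transitive subgroups 6T1, ..., 6T16 of S_6. The discriminant of f is -11337408, which is not a perfect square, so G is not contained in A_6. The transitive groups of degree 6 not contained in A_6 are: C_6 (6T1, order 6), S_3 (6T2, order 6), D_6 (6T3, order 12), C_3 x S_3 (6T5, order 18), A_4 x C_2 (6T6, order 24), S_4 (6T8, order 24), S_3 x S_3 (6T9, order 36), S_4 x C_2 (6T11, order 48), (S_3 x S_3) : C_2 (6T13, order 72), PGL(2,5) (6T14, order 120), S_6 (6T16, order 720). By Dedekind's theorem, for a prime p not dividing disc(f) the degrees of the irreducible factors of f mod p form the cycle type of an element of G. Factoring f modulo the 23 such primes p <= 97 (skipping 2, 3, which divide the discriminant), each new pattern first appears at: mod 5: f = (x^2 + 3)(x^2 + x + 1)(x^2 + 2x + 4), pattern 2+2+2; mod 7: f = (x^3 + x^2 + 5x + 1)(x^3 + x^2 + 5x + 4), pattern 3+3; mod 61: f = (x + 1)(x + 17)(x + 20)(x + 37)(x + 40)(x + 56), pattern 1+1+1+1+1+1. No other pattern occurs in this range, so the set of observed cycle types is {2+2+2, 3+3, 1+1+1+1+1+1}. The candidates containing elements of all these cycle types are C_6 (6T1) of order 6, S_3 (6T2) of order 6, D_6 (6T3) of order 12, C_3 x S_3 (6T5) of order 18, A_4 x C_2 (6T6) of order 24, S_4 (6T8) of order 24, S_3 x S_3 (6T9) of order 36, S_4 x C_2 (6T11) of order 48, (S_3 x S_3) : C_2 (6T13) of order 72, PGL(2,5) (6T14) of order 120, S_6 (6T16) of order 720; the others are excluded. The observed types are precisely the cycle types that occur in S_3 (6T2). Each of the other remaining candidates has further cycle types, and by the Chebotarev density theorem the matching factorization patterns would occur for a proportion of primes equal to their share of the group: C_6 (6T1) additionally contains elements of type 6 (2 of its 6 elements, about 33% of primes); D_6 (6T3) additionally contains elements of type 6, 2+2+1+1 (5 of its 12 elements, about 42% of primes); C_3 x S_3 (6T5) additionally contains elements of type 6, 3+1+1+1 (10 of its 18 elements, about 56% of primes); A_4 x C_2 (6T6) additionally contains elements of type 6, 2+2+1+1, 2+1+1+1+1 (14 of its 24 elements, about 58% of primes); S_4 (6T8) additionally contains elements of type 4+1+1, 2+2+1+1 (9 of its 24 elements, about 38% of primes); S_3 x S_3 (6T9) additionally contains elements of type 6, 3+1+1+1, 2+2+1+1 (25 of its 36 elements, about 69% of primes); S_4 x C_2 (6T11) additionally contains elements of type 6, 4+2, 4+1+1, 2+2+1+1, 2+1+1+1+1 (32 of its 48 elements, about 67% of primes); (S_3 x S_3) : C_2 (6T13) additionally contains elements of type 6, 4+2, 3+2+1, 3+1+1+1, 2+2+1+1, 2+1+1+1+1 (61 of its 72 elements, about 85% of primes); PGL(2,5) (6T14) additionally contains elements of type 6, 5+1, 4+1+1, 2+2+1+1 (89 of its 120 elements, about 74% of primes); S_6 (6T16) additionally contains elements of type 6, 5+1, 4+2, 4+1+1, 3+2+1, 3+1+1+1, 2+2+1+1, 2+1+1+1+1 (664 of its 720 elements, about 92% of primes). None of the 23 primes tested shows any such pattern (for each of these groups the chance of that is below 10^-4), which rules them out. Hence G = S_3 (6T2), of order 6.

6T2: S_3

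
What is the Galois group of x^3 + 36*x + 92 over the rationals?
3T2: S_3

The polynomial is an irreducible cubic over Q and its discriminant is -415152, which is not a perfect square. For an irreducible cubic, a non-square discriminant gives Galois group S_3.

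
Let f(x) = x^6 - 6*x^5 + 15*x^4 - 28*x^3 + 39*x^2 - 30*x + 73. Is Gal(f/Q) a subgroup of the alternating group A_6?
The polynomial is irreducible of degree 6 over Q. Its discriminant is -21134460321792, which is not a perfect square. A Galois group lies in the alternating group exactly when the discriminant is a square in Q, so the Galois group (C_6) is not contained in A_6.

No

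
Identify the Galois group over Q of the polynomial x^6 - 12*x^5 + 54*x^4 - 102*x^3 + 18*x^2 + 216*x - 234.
The polynomial f is an irreducible sextic over Q, so G = Gal(f/Q) is one of the 16 transitive subgroups 6T1, ..., 6T16 of S_6. The discriminant of f is 297538935552, which is not a perfect square, so G is not contained in A_6. The transitive groups of degree 6 not contained in A_6 are: C_6 (6T1, order 6), S_3 (6T2, order 6), D_6 (6T3, order 12), C_3 x S_3 (6T5, order 18), A_4 x C_2 (6T6, order 24), S_4 (6T8, order 24), S_3 x S_3 (6T9, order 36), S_4 x C_2 (6T11, order 48), (S_3 x S_3) : C_2 (6T13, order 72), PGL(2,5) (6T14, order 120), S_6 (6T16, order 720). By Dedekind's theorem, for a prime p not dividing disc(f) the degrees of the irreducible factors of f mod p form the cycle type of an element of G. Factoring f modulo the 23 such primes p <= 97 (skipping 2, 3, which divide the discriminant), each new pattern first appears at: mod 5: f = (x^6 + 3x^5 + 4x^4 + 3x^3 + 3x^2 + x + 1), pattern 6; mod 11: f = (x + 4)(x + 7)(x^2 + x + 1)(x^2 + 9x + 5), pattern 2+2+1+1; mod 13: f = (x)(x + 2)(x + 5)(x^3 + 7x^2 + 8x + 6), pattern 3+1+1+1; mod 31: f = (x^2 + 2)(x^2 + 4x + 24)(x^2 + 15x + 30), pattern 2+2+2; mod 97: f = (x^3 + 91x^2 + 39x + 10)(x^3 + 91x^2 + 76x + 93), pattern 3+3. No other pattern occurs in this range, so the set of observed cycle types is {6, 2+2+1+1, 3+1+1+1, 2+2+2, 3+3}. The candidates containing elements of all these cycle types are S_3 x S_3 (6T9) of order 36, (S_3 x S_3) : C_2 (6T13) of order 72, S_6 (6T16) of order 720; the others are excluded. The observed types are precisely the cycle types that occur in S_3 x S_3 (6T9) (apart from the identity). Each of the other remaining candidates has further cycle types, and by the Chebotarev density theorem the matching factorization patterns would occur for a proportion of primes equal to their share of the group: (S_3 x S_3) : C_2 (6T13) additionally contains elements of type 4+2, 3+2+1, 2+1+1+1+1 (36 of its 72 elements, about 50% of primes); S_6 (6T16) additionally contains elements of type 5+1, 4+2, 4+1+1, 3+2+1, 2+1+1+1+1 (459 of its 720 elements, about 64% of primes). None of the 23 primes tested shows any such pattern (for each of these groups the chance of that is below 10^-4), which rules them out. Hence G = S_3 x S_3 (6T9), of order 36.

6T9: S_3 x S_3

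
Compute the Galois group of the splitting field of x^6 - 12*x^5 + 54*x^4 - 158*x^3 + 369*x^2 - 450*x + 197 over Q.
The polynomial f is an irreducible sextic over Q, so G = Gal(f/Q) is one of the 16 transitive subgroups 6T1, ..., 6T16 of S_6. The discriminant of f is -153891765817344, which is not a perfect square, so G is not contained in A_6. The transitive groups of degree 6 not contained in A_6 are: C_6 (6T1, order 6), S_3 (6T2, order 6), D_6 (6T3, order 12), C_3 x S_3 (6T5, order 18), A_4 x C_2 (6T6, order 24), S_4 (6T8, order 24), S_3 x S_3 (6T9, order 36), S_4 x C_2 (6T11, order 48), (S_3 x S_3) : C_2 (6T13, order 72), PGL(2,5) (6T14, order 120), S_6 (6T16, order 720). By Dedekind's theorem, for a prime p not dividing disc(f) the degrees of the irreducible factors of f mod p form the cycle type of an element of G. Factoring f modulo the 33 such primes p <= 149 (skipping 2, 3, which divide the discriminant), each new pattern first appears at: mod 5: f = (x^3 + 3x + 2)(x^3 + 3x^2 + x + 1), pattern 3+3; mod 7: f = (x^6 + 2x^5 + 5x^4 + 3x^3 + 5x^2 + 5x + 1), pattern 6; mod 17: f = (x + 1)(x + 3)(x^2 + 2x + 13)(x^2 + 16x + 2), pattern 2+2+1+1; mod 19: f = (x + 2)(x + 7)(x + 13)(x + 14)(x^2 + 9x + 13), pattern 2+1+1+1+1; mod 71: f = (x^2 + 28x + 47)(x^2 + 46x + 61)(x^2 + 56x + 52), pattern 2+2+2. No other pattern occurs in this range, so the set of observed cycle types is {3+3, 6, 2+2+1+1, 2+1+1+1+1, 2+2+2}. The candidates containing elements of all these cycle types are A_4 x C_2 (6T6) of order 24, S_4 x C_2 (6T11) of order 48, (S_3 x S_3) : C_2 (6T13) of order 72, S_6 (6T16) of order 720; the others are excluded. The observed types are precisely the cycle types that occur in A_4 x C_2 (6T6) (apart from the identity). Each of the other remaining candidates has further cycle types, and by the Chebotarev density theorem the matching factorization patterns would occur for a proportion of primes equal to their share of the group: S_4 x C_2 (6T11) additionally contains elements of type 4+2, 4+1+1 (12 of its 48 elements, about 25% of primes); (S_3 x S_3) : C_2 (6T13) additionally contains elements of type 4+2, 3+2+1, 3+1+1+1 (34 of its 72 elements, about 47% of primes); S_6 (6T16) additionally contains elements of type 5+1, 4+2, 4+1+1, 3+2+1, 3+1+1+1 (484 of its 720 elements, about 67% of primes). None of the 33 primes tested shows any such pattern (for each of these groups the chance of that is below 10^-4), which rules them out. Hence G = A_4 x C_2 (6T6), of order 24.

A_4 x C_2 (also written A4xC2)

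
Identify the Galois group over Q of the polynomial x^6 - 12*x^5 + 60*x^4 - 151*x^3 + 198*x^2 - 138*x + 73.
(S_3 x S_3) : C_2 (order 72)

The polynomial f is an irreducible sextic over Q, so G = Gal(f/Q) is one of the 16 transitive subgroups 6T1, ..., 6T16 of S_6. The discriminant of f is -945145936107, which is not a perfect square, so G is not contained in A_6. The transitive groups of degree 6 not contained in A_6 are: C_6 (6T1, order 6), S_3 (6T2, order 6), D_6 (6T3, order 12), C_3 x S_3 (6T5, order 18), A_4 x C_2 (6T6, order 24), S_4 (6T8, order 24), S_3 x S_3 (6T9, order 36), S_4 x C_2 (6T11, order 48), (S_3 x S_3) : C_2 (6T13, order 72), PGL(2,5) (6T14, order 120), S_6 (6T16, order 720). By Dedekind's theorem, for a prime p not dividing disc(f) the degrees of the irreducible factors of f mod p form the cycle type of an element of G. Factoring f modulo the 27 such primes p <= 127 (skipping 3, 17, 19, 43, which divide the discriminant), each new pattern first appears at: mod 2: f = (x^6 + x^3 + 1), pattern 6; mod 7: f = (x + 5)(x^2 + 3x + 1)(x^3 + x^2 + x + 2), pattern 3+2+1; mod 11: f = (x^2 + 9x + 10)(x^4 + x^3 + 8x^2 + 9x + 4), pattern 4+2; mod 13: f = (x + 2)(x + 4)(x^2 + 3x + 1)(x^2 + 5x + 1), pattern 2+2+1+1; mod 61: f = (x + 4)(x + 18)(x + 33)(x + 47)(x^2 + 8x + 9), pattern 2+1+1+1+1; mod 97: f = (x + 11)(x + 23)(x + 57)(x^3 + 91x^2 + 64x + 25), pattern 3+1+1+1; mod 113: f = (x^2 + 48x + 48)(x^2 + 57x + 28)(x^2 + 109x + 41), pattern 2+2+2; mod 127: f = (x^3 + 121x^2 + 61x + 45)(x^3 + 121x^2 + 90x + 75), pattern 3+3. No other pattern occurs in this range, so the set of observed cycle types is {6, 3+2+1, 4+2, 2+2+1+1, 2+1+1+1+1, 3+1+1+1, 2+2+2, 3+3}. The candidates containing elements of all these cycle types are (S_3 x S_3) : C_2 (6T13) of order 72, S_6 (6T16) of order 720; the others are excluded. The observed types are precisely the cycle types that occur in (S_3 x S_3) : C_2 (6T13) (apart from the identity). Each of the other remaining candidates has further cycle types, and by the Chebotarev density theorem the matching factorization patterns would occur for a proportion of primes equal to their share of the group: S_6 (6T16) additionally contains elements of type 5+1, 4+1+1 (234 of its 720 elements, about 32% of primes). None of the 27 primes tested shows any such pattern (for each of these groups the chance of that is below 10^-4), which rules them out. Hence G = (S_3 x S_3) : C_2 (6T13), of order 72.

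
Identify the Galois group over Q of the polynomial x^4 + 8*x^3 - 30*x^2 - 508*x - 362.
D_4 (also written D4)

The polynomial is an irreducible quartic over Q and its discriminant is -620791112448, which is not a perfect square, so the Galois group is not contained in A_4. The resolvent cubic y^3 + 30*y^2 - 2616*y - 191456 has exactly one rational root, so the Galois group is C_4 or D_4. The quartic remains irreducible over Q(sqrt(disc)), so the group is D_4.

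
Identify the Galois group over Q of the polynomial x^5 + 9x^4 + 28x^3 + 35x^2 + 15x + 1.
5T1: C_5

The polynomial f is an irreducible quintic over Q, so G = Gal(f/Q) is a transitive subgroup of S_5: one of C_5 (5T1, order 5), D_5 (5T2, order 10), F_20 (5T3, order 20), A_5 (5T4, order 60) or S_5 (5T5, order 120). The discriminant of f is 14641 = 121^2, a perfect square, so G is contained in A_5. The transitive groups of degree 5 contained in A_5 are: C_5 (5T1, order 5), D_5 (5T2, order 10), A_5 (5T4, order 60). By Dedekind's theorem, for a prime p not dividing disc(f) the degrees of the irreducible factors of f mod p form the cycle type of an element of G. Factoring f modulo the 14 such primes p <= 47 (skipping 11, which divides the discriminant), each new pattern first appears at: mod 2: f = (x^5 + x^4 + x^2 + x + 1), pattern 5; mod 23: f = (x + 6)(x + 8)(x + 12)(x + 13)(x + 16), pattern 1+1+1+1+1. No other pattern occurs in this range, so the set of observed cycle types is {5, 1+1+1+1+1}. The candidates containing elements of all these cycle types are C_5 (5T1) of order 5, D_5 (5T2) of order 10, A_5 (5T4) of order 60; the others are excluded. The observed types are precisely the cycle types that occur in C_5 (5T1). Each of the other remaining candidates has further cycle types, and by the Chebotarev density theorem the matching factorization patterns would occur for a proportion of primes equal to their share of the group: D_5 (5T2) additionally contains elements of type 2+2+1 (5 of its 10 elements, about 50% of primes); A_5 (5T4) additionally contains elements of type 3+1+1, 2+2+1 (35 of its 60 elements, about 58% of primes). None of the 14 primes tested shows any such pattern (for each of these groups the chance of that is below 10^-4), which rules them out. Hence G = C_5 (5T1), of order 5.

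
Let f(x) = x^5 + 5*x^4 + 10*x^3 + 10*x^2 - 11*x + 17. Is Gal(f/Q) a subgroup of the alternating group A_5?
The polynomial is irreducible of degree 5 over Q. Its discriminant is 3008364544, which is not a perfect square. A Galois group lies in the alternating group exactly when the discriminant is a square in Q, so the Galois group (S_5) is not contained in A_5.

No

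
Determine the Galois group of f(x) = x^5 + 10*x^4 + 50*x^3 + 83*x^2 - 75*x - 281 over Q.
The polynomial f is an irreducible quintic over Q, so G = Gal(f/Q) is a transitive subgroup of S_5: one of C_5 (5T1, order 5), D_5 (5T2, order 10), F_20 (5T3, order 20), A_5 (5T4, order 60) or S_5 (5T5, order 120). The discriminant of f is 8169486233236, which is not a perfect square, so G is not contained in A_5. The transitive groups of degree 5 not contained in A_5 are: F_20 (5T3, order 20), S_5 (5T5, order 120). By Dedekind's theorem, for a prime p not dividing disc(f) the degrees of the irreducible factors of f mod p form the cycle type of an element of G. Factoring f modulo the 3 such primes p <= 7 (skipping 2, which divides the discriminant), each new pattern first appears at: mod 3: f = (x^5 + x^4 + 2x^3 + 2x^2 + 1), pattern 5; mod 7: f = (x^2 + 4x + 5)(x^3 + 6x^2 + 4), pattern 3+2. No other pattern occurs in this range, so the set of observed cycle types is {5, 3+2}. Among the candidates above, the only group containing elements of all these cycle types is S_5 (5T5) — F_20 (5T3) lacks at least one of them. Hence G = S_5 (5T5), of order 120.

5T5: S_5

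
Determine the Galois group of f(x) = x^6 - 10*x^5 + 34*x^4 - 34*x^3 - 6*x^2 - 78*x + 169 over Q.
(C_3 x C_3) : C_4 (order 36)

The polynomial f is an irreducible sextic over Q, so G = Gal(f/Q) is one of the 16 transitive subgroups 6T1, ..., 6T16 of S_6. The discriminant of f is 90962560000 = 301600^2, a perfect square, so G is contained in A_6. The transitive groups of degree 6 contained in A_6 are: A_4 (6T4, order 12), S_4 (6T7, order 24), (C_3 x C_3) : C_4 (6T10, order 36), PSL(2,5) (6T12, order 60), A_6 (6T15, order 360). By Dedekind's theorem, for a prime p not dividing disc(f) the degrees of the irreducible factors of f mod p form the cycle type of an element of G. Factoring f modulo the 19 such primes p <= 83 (skipping 2, 5, 13, 29, which divide the discriminant), each new pattern first appears at: mod 3: f = (x^2 + x + 2)(x^4 + x^3 + x^2 + 2x + 2), pattern 4+2; mod 11: f = (x^3 + 3x^2 + x + 1)(x^3 + 9x^2 + 6x + 4), pattern 3+3; mod 19: f = (x + 2)(x + 18)(x^2 + 13x + 18)(x^2 + 14x + 18), pattern 2+2+1+1; mod 61: f = (x + 28)(x + 35)(x + 45)(x^3 + 4x^2 + 57x + 25), pattern 3+1+1+1. No other pattern occurs in this range, so the set of observed cycle types is {4+2, 3+3, 2+2+1+1, 3+1+1+1}. The candidates containing elements of all these cycle types are (C_3 x C_3) : C_4 (6T10) of order 36, A_6 (6T15) of order 360; the others are excluded. The observed types are precisely the cycle types that occur in (C_3 x C_3) : C_4 (6T10) (apart from the identity). Each of the other remaining candidates has further cycle types, and by the Chebotarev density theorem the matching factorization patterns would occur for a proportion of primes equal to their share of the group: A_6 (6T15) additionally contains elements of type 5+1 (144 of its 360 elements, about 40% of primes). None of the 19 primes tested shows any such pattern (for each of these groups the chance of that is below 10^-4), which rules them out. Hence G = (C_3 x C_3) : C_4 (6T10), of order 36.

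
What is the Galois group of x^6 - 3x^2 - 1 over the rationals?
The polynomial f is an irreducible sextic over Q, so G = Gal(f/Q) is one of the 16 transitive subgroups 6T1, ..., 6T16 of S_6. The discriminant of f is 419904 = 648^2, a perfect square, so G is contained in A_6. The transitive groups of degree 6 contained in A_6 are: A_4 (6T4, order 12), S_4 (6T7, order 24), (C_3 x C_3) : C_4 (6T10, order 36), PSL(2,5) (6T12, order 60), A_6 (6T15, order 360). By Dedekind's theorem, for a prime p not dividing disc(f) the degrees of the irreducible factors of f mod p form the cycle type of an element of G. Factoring f modulo the 33 such primes p <= 149 (skipping 2, 3, which divide the discriminant), each new pattern first appears at: mod 5: f = (x^3 + x^2 + 3x + 1)(x^3 + 4x^2 + 3x + 4), pattern 3+3; mod 17: f = (x + 2)(x + 15)(x^2 + 7)(x^2 + 14), pattern 2+2+1+1; mod 71: f = (x + 4)(x + 5)(x + 32)(x + 39)(x + 66)(x + 67), pattern 1+1+1+1+1+1. No other pattern occurs in this range, so the set of observed cycle types is {3+3, 2+2+1+1, 1+1+1+1+1+1}. The candidates containing elements of all these cycle types are A_4 (6T4) of order 12, S_4 (6T7) of order 24, (C_3 x C_3) : C_4 (6T10) of order 36, PSL(2,5) (6T12) of order 60, A_6 (6T15) of order 360; the others are excluded. The observed types are precisely the cycle types that occur in A_4 (6T4). Each of the other remaining candidates has further cycle types, and by the Chebotarev density theorem the matching factorization patterns would occur for a proportion of primes equal to their share of the group: S_4 (6T7) additionally contains elements of type 4+2 (6 of its 24 elements, about 25% of primes); (C_3 x C_3) : C_4 (6T10) additionally contains elements of type 4+2, 3+1+1+1 (22 of its 36 elements, about 61% of primes); PSL(2,5) (6T12) additionally contains elements of type 5+1 (24 of its 60 elements, about 40% of primes); A_6 (6T15) additionally contains elements of type 5+1, 4+2, 3+1+1+1 (274 of its 360 elements, about 76% of primes). None of the 33 primes tested shows any such pattern (for each of these groups the chance of that is below 10^-4), which rules them out. Hence G = A_4 (6T4), of order 12.

6T4: A_4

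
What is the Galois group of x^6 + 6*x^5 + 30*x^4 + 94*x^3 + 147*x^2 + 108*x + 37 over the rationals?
PGL(2,5) (order 120)

The polynomial f is an irreducible sextic over Q, so G = Gal(f/Q) is one of the 16 transitive subgroups 6T1, ..., 6T16 of S_6. The discriminant of f is -5217636731328, which is not a perfect square, so G is not contained in A_6. The transitive groups of degree 6 not contained in A_6 are: C_6 (6T1, order 6), S_3 (6T2, order 6), D_6 (6T3, order 12), C_3 x S_3 (6T5, order 18), A_4 x C_2 (6T6, order 24), S_4 (6T8, order 24), S_3 x S_3 (6T9, order 36), S_4 x C_2 (6T11, order 48), (S_3 x S_3) : C_2 (6T13, order 72), PGL(2,5) (6T14, order 120), S_6 (6T16, order 720). By Dedekind's theorem, for a prime p not dividing disc(f) the degrees of the irreducible factors of f mod p form the cycle type of an element of G. Factoring f modulo the 21 such primes p <= 89 (skipping 2, 3, 7, which divide the discriminant), each new pattern first appears at: mod 5: f = (x^6 + x^5 + 4x^3 + 2x^2 + 3x + 2), pattern 6; mod 11: f = (x + 4)(x^5 + 2x^4 + 6x^2 + 2x + 1), pattern 5+1; mod 13: f = (x + 4)(x + 6)(x^4 + 9x^3 + 7x^2 + 3x + 1), pattern 4+1+1; mod 23: f = (x + 12)(x + 14)(x^2 + 7x + 3)(x^2 + 19x + 16), pattern 2+2+1+1; mod 43: f = (x^3 + 8x^2 + x + 28)(x^3 + 41x^2 + 2x + 9), pattern 3+3; mod 61: f = (x^2 + 7x + 40)(x^2 + 18x + 14)(x^2 + 42x + 20), pattern 2+2+2. No other pattern occurs in this range, so the set of observed cycle types is {6, 5+1, 4+1+1, 2+2+1+1, 3+3, 2+2+2}. The candidates containing elements of all these cycle types are PGL(2,5) (6T14) of order 120, S_6 (6T16) of order 720; the others are excluded. The observed types are precisely the cycle types that occur in PGL(2,5) (6T14) (apart from the identity). Each of the other remaining candidates has further cycle types, and by the Chebotarev density theorem the matching factorization patterns would occur for a proportion of primes equal to their share of the group: S_6 (6T16) additionally contains elements of type 4+2, 3+2+1, 3+1+1+1, 2+1+1+1+1 (265 of its 720 elements, about 37% of primes). None of the 21 primes tested shows any such pattern (for each of these groups the chance of that is below 10^-4), which rules them out. Hence G = PGL(2,5) (6T14), of order 120.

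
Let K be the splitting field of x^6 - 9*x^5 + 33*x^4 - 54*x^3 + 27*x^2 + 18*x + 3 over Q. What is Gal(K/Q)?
C_6

The polynomial f is an irreducible sextic over Q, so G = Gal(f/Q) is one of the 16 transitive subgroups 6T1, ..., 6T16 of S_6. The discriminant of f is -522957627, which is not a perfect square, so G is not contained in A_6. The transitive groups of degree 6 not contained in A_6 are: C_6 (6T1, order 6), S_3 (6T2, order 6), D_6 (6T3, order 12), C_3 x S_3 (6T5, order 18), A_4 x C_2 (6T6, order 24), S_4 (6T8, order 24), S_3 x S_3 (6T9, order 36), S_4 x C_2 (6T11, order 48), (S_3 x S_3) : C_2 (6T13, order 72), PGL(2,5) (6T14, order 120), S_6 (6T16, order 720). By Dedekind's theorem, for a prime p not dividing disc(f) the degrees of the irreducible factors of f mod p form the cycle type of an element of G. Factoring f modulo the 37 such primes p <= 167 (skipping 3, 163, which divide the discriminant), each new pattern first appears at: mod 2: f = (x^6 + x^5 + x^4 + x^2 + 1), pattern 6; mod 7: f = (x^3 + 2x^2 + 4x + 5)(x^3 + 3x^2 + 2x + 2), pattern 3+3; mod 17: f = (x^2 + 3x + 3)(x^2 + 7x + 5)(x^2 + 15x + 7), pattern 2+2+2; mod 19: f = (x + 2)(x + 3)(x + 11)(x + 16)(x + 17)(x + 18), pattern 1+1+1+1+1+1. No other pattern occurs in this range, so the set of observed cycle types is {6, 3+3, 2+2+2, 1+1+1+1+1+1}. The candidates containing elements of all these cycle types are C_6 (6T1) of order 6, D_6 (6T3) of order 12, C_3 x S_3 (6T5) of order 18, A_4 x C_2 (6T6) of order 24, S_3 x S_3 (6T9) of order 36, S_4 x C_2 (6T11) of order 48, (S_3 x S_3) : C_2 (6T13) of order 72, PGL(2,5) (6T14) of order 120, S_6 (6T16) of order 720; the others are excluded. The observed types are precisely the cycle types that occur in C_6 (6T1). Each of the other remaining candidates has further cycle types, and by the Chebotarev density theorem the matching factorization patterns would occur for a proportion of primes equal to their share of the group: D_6 (6T3) additionally contains elements of type 2+2+1+1 (3 of its 12 elements, about 25% of primes); C_3 x S_3 (6T5) additionally contains elements of type 3+1+1+1 (4 of its 18 elements, about 22% of primes); A_4 x C_2 (6T6) additionally contains elements of type 2+2+1+1, 2+1+1+1+1 (6 of its 24 elements, about 25% of primes); S_3 x S_3 (6T9) additionally contains elements of type 3+1+1+1, 2+2+1+1 (13 of its 36 elements, about 36% of primes); S_4 x C_2 (6T11) additionally contains elements of type 4+2, 4+1+1, 2+2+1+1, 2+1+1+1+1 (24 of its 48 elements, about 50% of primes); (S_3 x S_3) : C_2 (6T13) additionally contains elements of type 4+2, 3+2+1, 3+1+1+1, 2+2+1+1, 2+1+1+1+1 (49 of its 72 elements, about 68% of primes); PGL(2,5) (6T14) additionally contains elements of type 5+1, 4+1+1, 2+2+1+1 (69 of its 120 elements, about 58% of primes); S_6 (6T16) additionally contains elements of type 5+1, 4+2, 4+1+1, 3+2+1, 3+1+1+1, 2+2+1+1, 2+1+1+1+1 (544 of its 720 elements, about 76% of primes). None of the 37 primes tested shows any such pattern (for each of these groups the chance of that is below 10^-4), which rules them out. Hence G = C_6 (6T1), of order 6.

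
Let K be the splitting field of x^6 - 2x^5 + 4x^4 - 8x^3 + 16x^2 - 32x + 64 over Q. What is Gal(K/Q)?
The polynomial f is an irreducible sextic over Q, so G = Gal(f/Q) is one of the 16 transitive subgroups 6T1, ..., 6T16 of S_6. The discriminant of f is -18046378835968, which is not a perfect square, so G is not contained in A_6. The transitive groups of degree 6 not contained in A_6 are: C_6 (6T1, order 6), S_3 (6T2, order 6), D_6 (6T3, order 12), C_3 x S_3 (6T5, order 18), A_4 x C_2 (6T6, order 24), S_4 (6T8, order 24), S_3 x S_3 (6T9, order 36), S_4 x C_2 (6T11, order 48), (S_3 x S_3) : C_2 (6T13, order 72), PGL(2,5) (6T14, order 120), S_6 (6T16, order 720). By Dedekind's theorem, for a prime p not dividing disc(f) the degrees of the irreducible factors of f mod p form the cycle type of an element of G. Factoring f modulo the 37 such primes p <= 167 (skipping 2, 7, which divide the discriminant), each new pattern first appears at: mod 3: f = (x^6 + x^5 + x^4 + x^3 + x^2 + x + 1), pattern 6; mod 11: f = (x^3 + x^2 + 5x + 8)(x^3 + 8x^2 + 2x + 8), pattern 3+3; mod 13: f = (x^2 + x + 4)(x^2 + 3x + 4)(x^2 + 7x + 4), pattern 2+2+2; mod 29: f = (x + 3)(x + 11)(x + 14)(x + 17)(x + 19)(x + 21), pattern 1+1+1+1+1+1. No other pattern occurs in this range, so the set of observed cycle types is {6, 3+3, 2+2+2, 1+1+1+1+1+1}. The candidates containing elements of all these cycle types are C_6 (6T1) of order 6, D_6 (6T3) of order 12, C_3 x S_3 (6T5) of order 18, A_4 x C_2 (6T6) of order 24, S_3 x S_3 (6T9) of order 36, S_4 x C_2 (6T11) of order 48, (S_3 x S_3) : C_2 (6T13) of order 72, PGL(2,5) (6T14) of order 120, S_6 (6T16) of order 720; the others are excluded. The observed types are precisely the cycle types that occur in C_6 (6T1). Each of the other remaining candidates has further cycle types, and by the Chebotarev density theorem the matching factorization patterns would occur for a proportion of primes equal to their share of the group: D_6 (6T3) additionally contains elements of type 2+2+1+1 (3 of its 12 elements, about 25% of primes); C_3 x S_3 (6T5) additionally contains elements of type 3+1+1+1 (4 of its 18 elements, about 22% of primes); A_4 x C_2 (6T6) additionally contains elements of type 2+2+1+1, 2+1+1+1+1 (6 of its 24 elements, about 25% of primes); S_3 x S_3 (6T9) additionally contains elements of type 3+1+1+1, 2+2+1+1 (13 of its 36 elements, about 36% of primes); S_4 x C_2 (6T11) additionally contains elements of type 4+2, 4+1+1, 2+2+1+1, 2+1+1+1+1 (24 of its 48 elements, about 50% of primes); (S_3 x S_3) : C_2 (6T13) additionally contains elements of type 4+2, 3+2+1, 3+1+1+1, 2+2+1+1, 2+1+1+1+1 (49 of its 72 elements, about 68% of primes); PGL(2,5) (6T14) additionally contains elements of type 5+1, 4+1+1, 2+2+1+1 (69 of its 120 elements, about 58% of primes); S_6 (6T16) additionally contains elements of type 5+1, 4+2, 4+1+1, 3+2+1, 3+1+1+1, 2+2+1+1, 2+1+1+1+1 (544 of its 720 elements, about 76% of primes). None of the 37 primes tested shows any such pattern (for each of these groups the chance of that is below 10^-4), which rules them out. Hence G = C_6 (6T1), of order 6.

6T1: C_6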